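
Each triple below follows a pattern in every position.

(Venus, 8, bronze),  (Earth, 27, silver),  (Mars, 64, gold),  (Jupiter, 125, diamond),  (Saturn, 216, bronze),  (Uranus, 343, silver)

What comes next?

(Neptune, 512, gold)

For the planet, runs through the planets Mercury→Neptune: Venus, Earth, Mars, Jupiter, Saturn, Uranus → Neptune.
Second slot: perfect cubes: 2³, 3³, 4³, …, so 8, 27, 64, 125, 216, 343 → 512.
Rank: bronze, silver, gold, diamond, bronze, silver → gold (repeats bronze → silver → gold → diamond).
Combining the parts gives (Neptune, 512, gold).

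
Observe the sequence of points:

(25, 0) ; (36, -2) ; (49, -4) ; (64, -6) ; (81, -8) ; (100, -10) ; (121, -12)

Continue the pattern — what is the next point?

(144, -14)

First slot: perfect squares: 5², 6², 7², …; 25, 36, 49, 64, 81, 100, 121 → 144.
Second slot goes 0, -2, -4, -6, -8, -10, -12 → -14 (−2 each step).
So the next point is (144, -14).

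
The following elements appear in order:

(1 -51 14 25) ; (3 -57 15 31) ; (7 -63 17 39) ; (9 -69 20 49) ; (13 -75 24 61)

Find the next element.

For the first slot, alternating steps +2, +4, +2, +4, …: 1, 3, 7, 9, 13 → 15.
For the second slot, −6 each step: -51, -57, -63, -69, -75 → -81.
Third slot: differences are 1, 2, 3, … (increasing by 1 each time); 14, 15, 17, 20, 24 → 29.
For the fourth slot, differences are 6, 8, 10, … (increasing by 2 each time): 25, 31, 39, 49, 61 → 75.
So the next element is (15 -81 29 75).

(15 -81 29 75)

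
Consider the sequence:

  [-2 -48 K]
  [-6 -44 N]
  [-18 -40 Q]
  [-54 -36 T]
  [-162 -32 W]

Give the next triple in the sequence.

First component — ×3 each step: -2, -6, -18, -54, -162 → -486.
Second component: +4 each step; -48, -44, -40, -36, -32 → -28.
Letter: K, N, Q, T, W → Z (letters move forward 3 places in the alphabet).
So the next triple is [-486 -28 Z].

[-486 -28 Z]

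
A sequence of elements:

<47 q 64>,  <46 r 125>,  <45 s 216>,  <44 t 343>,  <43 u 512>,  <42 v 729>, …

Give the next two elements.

First entry — −1 each step: 47, 46, 45, 44, 43, 42 → 41 → 40.
Letter goes q, r, s, t, u, v → w → x (letters move forward 1 place in the alphabet).
Third entry: perfect cubes: 4³, 5³, 6³, …; 64, 125, 216, 343, 512, 729 → 1000 → 1331.
Putting the parts together: <41 w 1000> and then <40 x 1331>.

<41 w 1000>, <40 x 1331>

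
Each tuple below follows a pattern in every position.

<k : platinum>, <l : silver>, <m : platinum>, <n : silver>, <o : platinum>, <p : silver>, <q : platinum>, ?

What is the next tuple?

Letter: letters move forward 1 place in the alphabet, so k, l, m, n, o, p, q → r.
Metal: platinum, silver, platinum, silver, platinum, silver, platinum → silver (alternates platinum ↔ silver).
Combining the parts gives <r : silver>.

<r : silver>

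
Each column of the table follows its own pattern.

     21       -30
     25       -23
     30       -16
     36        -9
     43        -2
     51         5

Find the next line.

First component: differences are 4, 5, 6, … (increasing by 1 each time); 21, 25, 30, 36, 43, 51 → 60.
Second component — +7 each step: -30, -23, -16, -9, -2, 5 → 12.
Putting it together: 60  12.

60  12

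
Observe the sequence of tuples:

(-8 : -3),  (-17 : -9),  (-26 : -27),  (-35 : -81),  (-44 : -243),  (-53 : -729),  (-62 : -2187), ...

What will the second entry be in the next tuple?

-6561

Second entry: -3, -9, -27, -81, -243, -729, -2187 → -6561 (×3 each step).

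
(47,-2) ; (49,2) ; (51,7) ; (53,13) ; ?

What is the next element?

(55,20)

First component — +2 each step: 47, 49, 51, 53 → 55.
For the second component, differences are 4, 5, 6, … (increasing by 1 each time): -2, 2, 7, 13 → 20.
Putting it together: (55,20).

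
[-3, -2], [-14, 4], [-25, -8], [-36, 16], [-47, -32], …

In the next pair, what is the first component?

First component: −11 each step, so -3, -14, -25, -36, -47 → -58.
Second component: ×(-2) each step; -2, 4, -8, 16, -32 → 64.

-58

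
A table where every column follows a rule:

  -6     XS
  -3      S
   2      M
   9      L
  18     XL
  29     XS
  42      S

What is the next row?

57  M

First component: -6, -3, 2, 9, 18, 29, 42 → 57 (differences are 3, 5, 7, … (increasing by 2 each time)).
Size goes XS, S, M, L, XL, XS, S → M (repeats XS → S → M → L → XL).
Combining the parts gives 57  M.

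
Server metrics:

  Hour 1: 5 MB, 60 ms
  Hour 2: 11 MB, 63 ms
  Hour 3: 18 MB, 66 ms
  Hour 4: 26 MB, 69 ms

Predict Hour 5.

35 MB, 72 ms

MB: 5, 11, 18, 26 → 35 (differences are 6, 7, 8, … (increasing by 1 each time)).
Ms: +3 each step; 60, 63, 66, 69 → 72.
Combining the parts gives 35 MB, 72 ms.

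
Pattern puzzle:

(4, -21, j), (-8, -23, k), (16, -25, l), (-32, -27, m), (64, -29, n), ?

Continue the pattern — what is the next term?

(-128, -31, o)

First coordinate: ×(-2) each step; 4, -8, 16, -32, 64 → -128.
Second coordinate — −2 each step: -21, -23, -25, -27, -29 → -31.
Letter: letters move forward 1 place in the alphabet; j, k, l, m, n → o.
So the next term is (-128, -31, o).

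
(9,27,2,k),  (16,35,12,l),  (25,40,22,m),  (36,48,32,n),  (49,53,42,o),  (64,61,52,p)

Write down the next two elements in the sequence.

(81,66,62,q), (100,74,72,r)

First slot: perfect squares: 3², 4², 5², …, so 9, 16, 25, 36, 49, 64 → 81 → 100.
For the second slot, alternating steps +8, +5, +8, +5, …: 27, 35, 40, 48, 53, 61 → 66 → 74.
Third slot — +10 each step: 2, 12, 22, 32, 42, 52 → 62 → 72.
Letter goes k, l, m, n, o, p → q → r (letters move forward 1 place in the alphabet).
Putting the parts together: (81,66,62,q) and then (100,74,72,r).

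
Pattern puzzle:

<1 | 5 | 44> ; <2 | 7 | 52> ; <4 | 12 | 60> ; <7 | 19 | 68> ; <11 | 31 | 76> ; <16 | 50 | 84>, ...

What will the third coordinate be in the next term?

92

Third coordinate goes 44, 52, 60, 68, 76, 84 → 92 (+8 each step).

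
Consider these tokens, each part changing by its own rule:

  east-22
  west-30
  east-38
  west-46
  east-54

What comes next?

west-62

Direction: alternates east ↔ west, so east, west, east, west, east → west.
Second component: 22, 30, 38, 46, 54 → 62 (+8 each step).
Combining the parts gives west-62.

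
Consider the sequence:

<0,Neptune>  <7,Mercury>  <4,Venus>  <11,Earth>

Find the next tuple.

<8,Mars>

First component: alternating steps +7, −3, +7, −3, …; 0, 7, 4, 11 → 8.
Planet goes Neptune, Mercury, Venus, Earth → Mars (runs through the planets Mercury→Neptune).
So the next tuple is <8,Mars>.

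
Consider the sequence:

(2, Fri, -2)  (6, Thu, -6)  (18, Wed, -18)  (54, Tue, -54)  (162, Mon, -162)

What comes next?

For the first entry, ×3 each step: 2, 6, 18, 54, 162 → 486.
Day — runs backward through the weekdays Mon→Sun: Fri, Thu, Wed, Tue, Mon → Sun.
Third entry: -2, -6, -18, -54, -162 → -486 (always the negative of the first entry).
Putting it together: (486, Sun, -486).

(486, Sun, -486)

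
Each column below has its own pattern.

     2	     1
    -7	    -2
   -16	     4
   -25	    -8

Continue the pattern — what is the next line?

First component: 2, -7, -16, -25 → -34 (−9 each step).
Second component goes 1, -2, 4, -8 → 16 (×(-2) each step).
Combining the parts gives -34  16.

-34  16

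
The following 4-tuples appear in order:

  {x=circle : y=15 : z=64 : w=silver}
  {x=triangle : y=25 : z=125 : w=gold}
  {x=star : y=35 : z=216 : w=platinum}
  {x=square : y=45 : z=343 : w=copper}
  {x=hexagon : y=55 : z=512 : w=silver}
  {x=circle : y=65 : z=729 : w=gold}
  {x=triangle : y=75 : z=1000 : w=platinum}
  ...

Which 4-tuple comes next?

{x=star : y=85 : z=1331 : w=copper}

For the x, repeats circle → triangle → star → square → hexagon: circle, triangle, star, square, hexagon, circle, triangle → star.
For the y, +10 each step: 15, 25, 35, 45, 55, 65, 75 → 85.
Z: perfect cubes: 4³, 5³, 6³, …; 64, 125, 216, 343, 512, 729, 1000 → 1331.
For the w, repeats silver → gold → platinum → copper: silver, gold, platinum, copper, silver, gold, platinum → copper.
Combining the parts gives {x=star : y=85 : z=1331 : w=copper}.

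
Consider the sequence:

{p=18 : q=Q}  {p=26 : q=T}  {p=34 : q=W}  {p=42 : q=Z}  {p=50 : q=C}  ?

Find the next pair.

For the p, +8 each step: 18, 26, 34, 42, 50 → 58.
For the q, letters move forward 3 places in the alphabet, wrapping Z→A: Q, T, W, Z, C → F.
Putting it together: {p=58 : q=F}.

{p=58 : q=F}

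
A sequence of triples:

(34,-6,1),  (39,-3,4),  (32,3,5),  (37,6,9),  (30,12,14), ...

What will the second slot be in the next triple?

15

Second slot: -6, -3, 3, 6, 12 → 15 (alternating steps +3, +6, +3, +6, …).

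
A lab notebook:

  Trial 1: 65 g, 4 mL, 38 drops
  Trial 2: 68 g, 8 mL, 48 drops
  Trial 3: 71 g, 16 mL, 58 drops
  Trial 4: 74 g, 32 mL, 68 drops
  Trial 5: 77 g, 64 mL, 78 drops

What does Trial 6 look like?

80 g, 128 mL, 88 drops

G: +3 each step, so 65, 68, 71, 74, 77 → 80.
ML goes 4, 8, 16, 32, 64 → 128 (×2 each step).
Drops goes 38, 48, 58, 68, 78 → 88 (+10 each step).
So the next line is 80 g, 128 mL, 88 drops.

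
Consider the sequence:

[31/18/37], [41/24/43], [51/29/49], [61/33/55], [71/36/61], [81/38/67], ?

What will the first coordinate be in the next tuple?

First coordinate: 31, 41, 51, 61, 71, 81 → 91 (+10 each step).

91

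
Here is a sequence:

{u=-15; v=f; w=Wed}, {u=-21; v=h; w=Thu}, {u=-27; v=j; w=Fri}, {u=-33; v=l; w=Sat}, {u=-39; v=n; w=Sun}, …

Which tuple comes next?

U goes -15, -21, -27, -33, -39 → -45 (−6 each step).
V goes f, h, j, l, n → p (letters move forward 2 places in the alphabet).
W goes Wed, Thu, Fri, Sat, Sun → Mon (runs through the weekdays Mon→Sun).
Combining the parts gives {u=-45; v=p; w=Mon}.

{u=-45; v=p; w=Mon}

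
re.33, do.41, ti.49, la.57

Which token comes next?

sol.65

For the note, runs backward through the solfège scale do→ti: re, do, ti, la → sol.
Second component: +8 each step; 33, 41, 49, 57 → 65.
So the next token is sol.65.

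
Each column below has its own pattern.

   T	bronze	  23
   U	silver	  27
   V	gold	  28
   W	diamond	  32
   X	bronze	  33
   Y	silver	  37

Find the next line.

Letter goes T, U, V, W, X, Y → Z (letters move forward 1 place in the alphabet).
For the rank, repeats bronze → silver → gold → diamond: bronze, silver, gold, diamond, bronze, silver → gold.
Third component: alternating steps +4, +1, +4, +1, …; 23, 27, 28, 32, 33, 37 → 38.
So the next line is Z  gold  38.

Z  gold  38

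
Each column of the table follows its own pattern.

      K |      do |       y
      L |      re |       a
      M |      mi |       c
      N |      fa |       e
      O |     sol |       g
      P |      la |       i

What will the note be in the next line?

ti

Note: runs through the solfège scale do→ti, so do, re, mi, fa, sol, la → ti.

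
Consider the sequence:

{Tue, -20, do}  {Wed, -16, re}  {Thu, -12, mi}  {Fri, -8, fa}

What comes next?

{Sat, -4, sol}

Day goes Tue, Wed, Thu, Fri → Sat (runs through the weekdays Mon→Sun).
Second part — +4 each step: -20, -16, -12, -8 → -4.
Note: do, re, mi, fa → sol (runs through the solfège scale do→ti).
Combining the parts gives {Sat, -4, sol}.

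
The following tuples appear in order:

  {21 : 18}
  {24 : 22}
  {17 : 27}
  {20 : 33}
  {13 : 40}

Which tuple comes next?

First part goes 21, 24, 17, 20, 13 → 16 (alternating steps +3, −7, +3, −7, …).
Second part goes 18, 22, 27, 33, 40 → 48 (differences are 4, 5, 6, … (increasing by 1 each time)).
So the next tuple is {16 : 48}.

{16 : 48}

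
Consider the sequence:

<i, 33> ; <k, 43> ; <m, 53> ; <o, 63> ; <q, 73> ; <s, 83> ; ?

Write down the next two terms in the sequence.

<u, 93>, <w, 103>

Letter: i, k, m, o, q, s → u → w (letters move forward 2 places in the alphabet).
Second component: +10 each step; 33, 43, 53, 63, 73, 83 → 93 → 103.
So the next two terms are <u, 93> and <w, 103>.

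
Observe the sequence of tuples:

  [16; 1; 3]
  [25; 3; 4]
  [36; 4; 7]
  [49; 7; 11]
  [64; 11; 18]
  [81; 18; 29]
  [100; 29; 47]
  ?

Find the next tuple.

[121; 47; 76]

For the first slot, perfect squares: 4², 5², 6², …: 16, 25, 36, 49, 64, 81, 100 → 121.
Second slot — each term is the sum of the two before it: 1, 3, 4, 7, 11, 18, 29 → 47.
Third slot: each term is the sum of the two before it, so 3, 4, 7, 11, 18, 29, 47 → 76.
Putting it together: [121; 47; 76].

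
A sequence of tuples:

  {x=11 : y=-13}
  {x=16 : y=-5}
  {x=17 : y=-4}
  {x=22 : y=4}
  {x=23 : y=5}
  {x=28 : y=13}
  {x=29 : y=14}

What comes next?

{x=34 : y=22}

X — alternating steps +5, +1, +5, +1, …: 11, 16, 17, 22, 23, 28, 29 → 34.
Y: alternating steps +8, +1, +8, +1, …, so -13, -5, -4, 4, 5, 13, 14 → 22.
So the next tuple is {x=34 : y=22}.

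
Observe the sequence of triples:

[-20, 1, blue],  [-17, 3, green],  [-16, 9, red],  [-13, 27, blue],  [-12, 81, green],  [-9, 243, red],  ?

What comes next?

[-8, 729, blue]

For the first entry, alternating steps +3, +1, +3, +1, …: -20, -17, -16, -13, -12, -9 → -8.
For the second entry, ×3 each step: 1, 3, 9, 27, 81, 243 → 729.
Colour: blue, green, red, blue, green, red → blue (repeats blue → green → red).
Combining the parts gives [-8, 729, blue].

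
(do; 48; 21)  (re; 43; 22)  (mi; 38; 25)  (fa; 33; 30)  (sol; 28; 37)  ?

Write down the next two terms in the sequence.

(la; 23; 46), (ti; 18; 57)

Note — runs through the solfège scale do→ti: do, re, mi, fa, sol → la → ti.
For the second value, −5 each step: 48, 43, 38, 33, 28 → 23 → 18.
Third value goes 21, 22, 25, 30, 37 → 46 → 57 (differences are 1, 3, 5, … (increasing by 2 each time)).
So the next two terms are (la; 23; 46) and (ti; 18; 57).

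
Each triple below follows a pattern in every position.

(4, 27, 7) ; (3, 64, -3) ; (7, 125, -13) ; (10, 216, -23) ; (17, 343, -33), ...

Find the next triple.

(27, 512, -43)

First slot: each term is the sum of the two before it; 4, 3, 7, 10, 17 → 27.
For the second slot, perfect cubes: 3³, 4³, 5³, …: 27, 64, 125, 216, 343 → 512.
Third slot — −10 each step: 7, -3, -13, -23, -33 → -43.
Combining the parts gives (27, 512, -43).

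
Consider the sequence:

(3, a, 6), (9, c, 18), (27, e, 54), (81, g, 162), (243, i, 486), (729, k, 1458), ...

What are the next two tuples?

(2187, m, 4374), (6561, o, 13122)

First value: ×3 each step, so 3, 9, 27, 81, 243, 729 → 2187 → 6561.
Letter: letters move forward 2 places in the alphabet, so a, c, e, g, i, k → m → o.
Third value — always 2 × the first value: 6, 18, 54, 162, 486, 1458 → 4374 → 13122.
Putting the parts together: (2187, m, 4374) and then (6561, o, 13122).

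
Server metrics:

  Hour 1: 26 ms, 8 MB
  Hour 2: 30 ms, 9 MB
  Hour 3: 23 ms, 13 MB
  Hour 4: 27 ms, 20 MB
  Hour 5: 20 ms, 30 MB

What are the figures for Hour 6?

24 ms, 43 MB

Ms: alternating steps +4, −7, +4, −7, …, so 26, 30, 23, 27, 20 → 24.
MB — differences are 1, 4, 7, … (increasing by 3 each time): 8, 9, 13, 20, 30 → 43.
Combining the parts gives 24 ms, 43 MB.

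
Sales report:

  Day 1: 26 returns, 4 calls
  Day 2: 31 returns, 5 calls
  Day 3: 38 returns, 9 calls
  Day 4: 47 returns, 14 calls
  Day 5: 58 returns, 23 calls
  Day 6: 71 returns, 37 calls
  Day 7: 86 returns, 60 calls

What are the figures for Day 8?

103 returns, 97 calls

Returns: differences are 5, 7, 9, … (increasing by 2 each time); 26, 31, 38, 47, 58, 71, 86 → 103.
Calls goes 4, 5, 9, 14, 23, 37, 60 → 97 (each term is the sum of the two before it).
Putting it together: 103 returns, 97 calls.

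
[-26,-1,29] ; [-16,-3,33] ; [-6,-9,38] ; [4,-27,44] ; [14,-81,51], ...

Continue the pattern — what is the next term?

For the first coordinate, +10 each step: -26, -16, -6, 4, 14 → 24.
For the second coordinate, ×3 each step: -1, -3, -9, -27, -81 → -243.
Third coordinate goes 29, 33, 38, 44, 51 → 59 (differences are 4, 5, 6, … (increasing by 1 each time)).
Combining the parts gives [24,-243,59].

[24,-243,59]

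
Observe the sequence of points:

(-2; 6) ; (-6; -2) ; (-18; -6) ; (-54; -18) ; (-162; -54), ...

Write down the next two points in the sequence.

(-486; -162), (-1458; -486)

First coordinate — ×3 each step: -2, -6, -18, -54, -162 → -486 → -1458.
Second coordinate — always the previous value of the first coordinate: 6, -2, -6, -18, -54 → -162 → -486.
Putting the parts together: (-486; -162) and then (-1458; -486).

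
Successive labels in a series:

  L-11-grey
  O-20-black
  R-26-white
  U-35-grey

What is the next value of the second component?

Second component: alternating steps +9, +6, +9, +6, …, so 11, 20, 26, 35 → 41.

41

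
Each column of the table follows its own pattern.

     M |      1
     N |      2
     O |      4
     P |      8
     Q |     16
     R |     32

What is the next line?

S  64

For the letter, letters move forward 1 place in the alphabet: M, N, O, P, Q, R → S.
Second component: 1, 2, 4, 8, 16, 32 → 64 (×2 each step).
Combining the parts gives S  64.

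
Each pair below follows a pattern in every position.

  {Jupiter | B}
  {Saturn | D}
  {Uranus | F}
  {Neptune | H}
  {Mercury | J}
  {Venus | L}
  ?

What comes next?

{Earth | N}

Planet: runs through the planets Mercury→Neptune, so Jupiter, Saturn, Uranus, Neptune, Mercury, Venus → Earth.
Letter: B, D, F, H, J, L → N (letters move forward 2 places in the alphabet).
Combining the parts gives {Earth | N}.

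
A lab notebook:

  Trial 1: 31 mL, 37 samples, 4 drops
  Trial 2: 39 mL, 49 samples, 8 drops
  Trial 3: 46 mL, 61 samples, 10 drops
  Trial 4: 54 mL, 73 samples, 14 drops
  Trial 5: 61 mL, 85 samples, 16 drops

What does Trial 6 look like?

69 mL, 97 samples, 20 drops

ML: 31, 39, 46, 54, 61 → 69 (alternating steps +8, +7, +8, +7, …).
For the samples, +12 each step: 37, 49, 61, 73, 85 → 97.
Drops goes 4, 8, 10, 14, 16 → 20 (alternating steps +4, +2, +4, +2, …).
So the next row is 69 mL, 97 samples, 20 drops.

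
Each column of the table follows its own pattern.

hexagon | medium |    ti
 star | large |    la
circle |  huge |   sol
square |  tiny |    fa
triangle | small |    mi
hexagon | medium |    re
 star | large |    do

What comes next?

circle  huge  ti

For the shape, repeats hexagon → star → circle → square → triangle: hexagon, star, circle, square, triangle, hexagon, star → circle.
Size goes medium, large, huge, tiny, small, medium, large → huge (repeats medium → large → huge → tiny → small).
Note — runs backward through the solfège scale do→ti: ti, la, sol, fa, mi, re, do → ti.
Putting it together: circle  huge  ti.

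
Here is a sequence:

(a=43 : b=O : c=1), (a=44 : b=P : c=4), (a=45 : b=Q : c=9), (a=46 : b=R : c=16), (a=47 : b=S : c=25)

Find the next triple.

A goes 43, 44, 45, 46, 47 → 48 (+1 each step).
For the b, letters move forward 1 place in the alphabet: O, P, Q, R, S → T.
C: differences are 3, 5, 7, … (increasing by 2 each time); 1, 4, 9, 16, 25 → 36.
Putting it together: (a=48 : b=T : c=36).

(a=48 : b=T : c=36)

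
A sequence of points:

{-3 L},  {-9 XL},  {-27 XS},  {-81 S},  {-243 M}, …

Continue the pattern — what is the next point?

{-729 L}

For the first slot, ×3 each step: -3, -9, -27, -81, -243 → -729.
Size goes L, XL, XS, S, M → L (runs through clothing sizes XS→XL).
Putting it together: {-729 L}.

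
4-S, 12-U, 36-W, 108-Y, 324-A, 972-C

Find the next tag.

2916-E

For the first component, ×3 each step: 4, 12, 36, 108, 324, 972 → 2916.
Letter goes S, U, W, Y, A, C → E (letters move forward 2 places in the alphabet, wrapping Z→A).
So the next tag is 2916-E.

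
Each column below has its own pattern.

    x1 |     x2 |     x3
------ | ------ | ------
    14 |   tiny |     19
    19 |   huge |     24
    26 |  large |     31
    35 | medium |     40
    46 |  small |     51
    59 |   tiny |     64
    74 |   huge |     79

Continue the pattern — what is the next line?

Column x1: differences are 5, 7, 9, … (increasing by 2 each time); 14, 19, 26, 35, 46, 59, 74 → 91.
Column x2: tiny, huge, large, medium, small, tiny, huge → large (repeats tiny → huge → large → medium → small).
Column x3 goes 19, 24, 31, 40, 51, 64, 79 → 96 (always 5 more than the column x1).
So the next line is 91  large  96.

91  large  96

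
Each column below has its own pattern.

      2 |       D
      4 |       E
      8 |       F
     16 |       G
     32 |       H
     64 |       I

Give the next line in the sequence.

128  J

First component goes 2, 4, 8, 16, 32, 64 → 128 (×2 each step).
Letter: letters move forward 1 place in the alphabet, so D, E, F, G, H, I → J.
Combining the parts gives 128  J.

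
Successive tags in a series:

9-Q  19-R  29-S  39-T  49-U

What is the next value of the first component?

59

For the first component, +10 each step: 9, 19, 29, 39, 49 → 59.
Letter: letters move forward 1 place in the alphabet; Q, R, S, T, U → V.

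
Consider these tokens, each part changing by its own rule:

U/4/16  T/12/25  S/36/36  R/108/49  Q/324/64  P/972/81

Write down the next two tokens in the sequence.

O/2916/100, N/8748/121

Letter: letters move back 1 place in the alphabet; U, T, S, R, Q, P → O → N.
Second component: 4, 12, 36, 108, 324, 972 → 2916 → 8748 (×3 each step).
Third component — perfect squares: 4², 5², 6², …: 16, 25, 36, 49, 64, 81 → 100 → 121.
Putting the parts together: O/2916/100 and then N/8748/121.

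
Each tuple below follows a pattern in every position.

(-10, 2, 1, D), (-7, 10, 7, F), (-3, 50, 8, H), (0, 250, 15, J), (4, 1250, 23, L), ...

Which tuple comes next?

(7, 6250, 38, N)

First coordinate goes -10, -7, -3, 0, 4 → 7 (alternating steps +3, +4, +3, +4, …).
Second coordinate: ×5 each step, so 2, 10, 50, 250, 1250 → 6250.
Third coordinate: each term is the sum of the two before it; 1, 7, 8, 15, 23 → 38.
Letter — letters move forward 2 places in the alphabet: D, F, H, J, L → N.
Combining the parts gives (7, 6250, 38, N).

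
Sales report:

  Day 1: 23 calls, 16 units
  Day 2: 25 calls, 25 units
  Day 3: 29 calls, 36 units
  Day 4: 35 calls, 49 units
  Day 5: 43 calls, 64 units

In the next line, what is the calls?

Calls — differences are 2, 4, 6, … (increasing by 2 each time): 23, 25, 29, 35, 43 → 53.
Units — perfect squares: 4², 5², 6², …: 16, 25, 36, 49, 64 → 81.

53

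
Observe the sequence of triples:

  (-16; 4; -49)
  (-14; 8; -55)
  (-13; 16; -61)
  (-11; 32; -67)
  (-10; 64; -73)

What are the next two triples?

First component: alternating steps +2, +1, +2, +1, …, so -16, -14, -13, -11, -10 → -8 → -7.
Second component: 4, 8, 16, 32, 64 → 128 → 256 (×2 each step).
Third component — −6 each step: -49, -55, -61, -67, -73 → -79 → -85.
Putting the parts together: (-8; 128; -79) and then (-7; 256; -85).

(-8; 128; -79), (-7; 256; -85)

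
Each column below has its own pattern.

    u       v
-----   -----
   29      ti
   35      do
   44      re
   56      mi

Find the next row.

Column u: differences are 6, 9, 12, … (increasing by 3 each time); 29, 35, 44, 56 → 71.
Column v — runs through the solfège scale do→ti: ti, do, re, mi → fa.
Putting it together: 71  fa.

71  fa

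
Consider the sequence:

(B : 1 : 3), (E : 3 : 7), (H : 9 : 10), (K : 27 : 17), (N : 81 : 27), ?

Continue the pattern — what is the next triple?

Letter goes B, E, H, K, N → Q (letters move forward 3 places in the alphabet).
Second entry — ×3 each step: 1, 3, 9, 27, 81 → 243.
For the third entry, each term is the sum of the two before it: 3, 7, 10, 17, 27 → 44.
So the next triple is (Q : 243 : 44).

(Q : 243 : 44)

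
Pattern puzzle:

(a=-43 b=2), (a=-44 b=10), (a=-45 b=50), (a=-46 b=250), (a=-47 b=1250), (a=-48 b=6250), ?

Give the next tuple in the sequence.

(a=-49 b=31250)

A — −1 each step: -43, -44, -45, -46, -47, -48 → -49.
B: ×5 each step, so 2, 10, 50, 250, 1250, 6250 → 31250.
So the next tuple is (a=-49 b=31250).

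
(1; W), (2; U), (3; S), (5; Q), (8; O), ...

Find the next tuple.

First coordinate: 1, 2, 3, 5, 8 → 13 (each term is the sum of the two before it).
Letter goes W, U, S, Q, O → M (letters move back 2 places in the alphabet).
So the next tuple is (13; M).

(13; M)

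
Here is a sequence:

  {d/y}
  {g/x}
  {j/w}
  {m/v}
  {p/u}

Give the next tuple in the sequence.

For the first letter, letters move forward 3 places in the alphabet: d, g, j, m, p → s.
Second letter goes y, x, w, v, u → t (letters move back 1 place in the alphabet).
Putting it together: {s/t}.

{s/t}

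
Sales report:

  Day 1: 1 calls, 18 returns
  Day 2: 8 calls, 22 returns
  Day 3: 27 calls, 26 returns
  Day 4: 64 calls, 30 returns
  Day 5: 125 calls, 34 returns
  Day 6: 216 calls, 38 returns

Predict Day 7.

Calls: perfect cubes: 1³, 2³, 3³, …; 1, 8, 27, 64, 125, 216 → 343.
Returns goes 18, 22, 26, 30, 34, 38 → 42 (+4 each step).
Combining the parts gives 343 calls, 42 returns.

343 calls, 42 returns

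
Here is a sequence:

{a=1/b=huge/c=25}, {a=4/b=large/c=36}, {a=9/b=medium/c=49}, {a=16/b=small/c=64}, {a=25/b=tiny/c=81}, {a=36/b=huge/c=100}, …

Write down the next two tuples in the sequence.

{a=49/b=large/c=121}, {a=64/b=medium/c=144}

A — perfect squares: 1², 2², 3², …: 1, 4, 9, 16, 25, 36 → 49 → 64.
B — repeats huge → large → medium → small → tiny: huge, large, medium, small, tiny, huge → large → medium.
For the c, perfect squares: 5², 6², 7², …: 25, 36, 49, 64, 81, 100 → 121 → 144.
So the next two tuples are {a=49/b=large/c=121} and {a=64/b=medium/c=144}.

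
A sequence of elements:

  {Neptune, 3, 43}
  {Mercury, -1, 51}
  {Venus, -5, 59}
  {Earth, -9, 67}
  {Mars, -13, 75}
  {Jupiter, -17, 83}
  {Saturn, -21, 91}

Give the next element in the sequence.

Planet — runs through the planets Mercury→Neptune: Neptune, Mercury, Venus, Earth, Mars, Jupiter, Saturn → Uranus.
Second component: −4 each step; 3, -1, -5, -9, -13, -17, -21 → -25.
Third component — +8 each step: 43, 51, 59, 67, 75, 83, 91 → 99.
So the next element is {Uranus, -25, 99}.

{Uranus, -25, 99}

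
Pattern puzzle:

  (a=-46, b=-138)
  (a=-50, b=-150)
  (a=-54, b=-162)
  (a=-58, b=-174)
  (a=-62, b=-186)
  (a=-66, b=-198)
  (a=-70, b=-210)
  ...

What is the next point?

(a=-74, b=-222)

A goes -46, -50, -54, -58, -62, -66, -70 → -74 (−4 each step).
B — always 3 × the a: -138, -150, -162, -174, -186, -198, -210 → -222.
Combining the parts gives (a=-74, b=-222).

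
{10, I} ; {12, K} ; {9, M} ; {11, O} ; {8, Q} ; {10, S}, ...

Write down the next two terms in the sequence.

{7, U}, {9, W}

For the first slot, alternating steps +2, −3, +2, −3, …: 10, 12, 9, 11, 8, 10 → 7 → 9.
Letter: letters move forward 2 places in the alphabet, so I, K, M, O, Q, S → U → W.
So the next two terms are {7, U} and {9, W}.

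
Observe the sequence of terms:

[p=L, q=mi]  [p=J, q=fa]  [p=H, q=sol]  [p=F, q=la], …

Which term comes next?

P: letters move back 2 places in the alphabet, so L, J, H, F → D.
Q: mi, fa, sol, la → ti (runs through the solfège scale do→ti).
So the next term is [p=D, q=ti].

[p=D, q=ti]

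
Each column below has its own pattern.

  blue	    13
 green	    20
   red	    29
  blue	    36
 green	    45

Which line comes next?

Colour goes blue, green, red, blue, green → red (repeats blue → green → red).
Second component — alternating steps +7, +9, +7, +9, …: 13, 20, 29, 36, 45 → 52.
So the next line is red  52.

red  52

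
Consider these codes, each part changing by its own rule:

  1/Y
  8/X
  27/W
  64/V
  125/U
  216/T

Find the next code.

343/S

First component — perfect cubes: 1³, 2³, 3³, …: 1, 8, 27, 64, 125, 216 → 343.
Letter goes Y, X, W, V, U, T → S (letters move back 1 place in the alphabet).
Putting it together: 343/S.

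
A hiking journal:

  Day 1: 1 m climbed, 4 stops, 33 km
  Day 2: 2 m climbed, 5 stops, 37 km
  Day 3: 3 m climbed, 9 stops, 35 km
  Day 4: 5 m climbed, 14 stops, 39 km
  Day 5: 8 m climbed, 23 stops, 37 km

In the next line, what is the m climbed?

13

M climbed: each term is the sum of the two before it, so 1, 2, 3, 5, 8 → 13.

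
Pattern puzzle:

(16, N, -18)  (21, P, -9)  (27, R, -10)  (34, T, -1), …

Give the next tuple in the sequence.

(42, V, -2)

First slot goes 16, 21, 27, 34 → 42 (differences are 5, 6, 7, … (increasing by 1 each time)).
Letter: letters move forward 2 places in the alphabet, so N, P, R, T → V.
Third slot: -18, -9, -10, -1 → -2 (alternating steps +9, −1, +9, −1, …).
Combining the parts gives (42, V, -2).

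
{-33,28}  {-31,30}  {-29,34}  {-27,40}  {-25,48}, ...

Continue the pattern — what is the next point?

{-23,58}

First slot goes -33, -31, -29, -27, -25 → -23 (+2 each step).
Second slot — differences are 2, 4, 6, … (increasing by 2 each time): 28, 30, 34, 40, 48 → 58.
Putting it together: {-23,58}.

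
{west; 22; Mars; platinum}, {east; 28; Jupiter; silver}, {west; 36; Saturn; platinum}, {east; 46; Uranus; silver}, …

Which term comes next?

Direction: alternates west ↔ east, so west, east, west, east → west.
For the second part, differences are 6, 8, 10, … (increasing by 2 each time): 22, 28, 36, 46 → 58.
Planet — runs through the planets Mercury→Neptune: Mars, Jupiter, Saturn, Uranus → Neptune.
For the metal, alternates platinum ↔ silver: platinum, silver, platinum, silver → platinum.
Combining the parts gives {west; 58; Neptune; platinum}.

{west; 58; Neptune; platinum}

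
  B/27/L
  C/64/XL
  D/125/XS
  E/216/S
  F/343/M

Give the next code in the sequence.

For the letter, letters move forward 1 place in the alphabet: B, C, D, E, F → G.
Second component: perfect cubes: 3³, 4³, 5³, …; 27, 64, 125, 216, 343 → 512.
For the size, runs through clothing sizes XS→XL: L, XL, XS, S, M → L.
So the next code is G/512/L.

G/512/L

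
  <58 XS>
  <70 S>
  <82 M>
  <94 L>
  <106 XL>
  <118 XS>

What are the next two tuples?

<130 S>, <142 M>

First part: +12 each step, so 58, 70, 82, 94, 106, 118 → 130 → 142.
Size — repeats XS → S → M → L → XL: XS, S, M, L, XL, XS → S → M.
So the next two tuples are <130 S> and <142 M>.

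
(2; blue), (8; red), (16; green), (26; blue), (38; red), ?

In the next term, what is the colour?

Colour: repeats blue → red → green, so blue, red, green, blue, red → green.

green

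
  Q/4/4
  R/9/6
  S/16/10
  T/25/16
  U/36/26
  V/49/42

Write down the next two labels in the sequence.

Letter: letters move forward 1 place in the alphabet, so Q, R, S, T, U, V → W → X.
Second component goes 4, 9, 16, 25, 36, 49 → 64 → 81 (perfect squares: 2², 3², 4², …).
Third component — each term is the sum of the two before it: 4, 6, 10, 16, 26, 42 → 68 → 110.
So the next two labels are W/64/68 and X/81/110.

W/64/68 then X/81/110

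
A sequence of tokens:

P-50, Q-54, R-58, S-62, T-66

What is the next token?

Letter goes P, Q, R, S, T → U (letters move forward 1 place in the alphabet).
Second component — +4 each step: 50, 54, 58, 62, 66 → 70.
So the next token is U-70.

U-70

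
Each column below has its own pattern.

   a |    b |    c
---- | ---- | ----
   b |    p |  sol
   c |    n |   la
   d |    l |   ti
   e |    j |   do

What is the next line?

f  h  re

Column a goes b, c, d, e → f (letters move forward 1 place in the alphabet).
Column b: letters move back 2 places in the alphabet, so p, n, l, j → h.
Column c: sol, la, ti, do → re (runs through the solfège scale do→ti).
So the next line is f  h  re.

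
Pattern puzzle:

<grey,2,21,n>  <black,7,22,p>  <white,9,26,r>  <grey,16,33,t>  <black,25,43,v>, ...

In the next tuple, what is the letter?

x

Letter: letters move forward 2 places in the alphabet; n, p, r, t, v → x.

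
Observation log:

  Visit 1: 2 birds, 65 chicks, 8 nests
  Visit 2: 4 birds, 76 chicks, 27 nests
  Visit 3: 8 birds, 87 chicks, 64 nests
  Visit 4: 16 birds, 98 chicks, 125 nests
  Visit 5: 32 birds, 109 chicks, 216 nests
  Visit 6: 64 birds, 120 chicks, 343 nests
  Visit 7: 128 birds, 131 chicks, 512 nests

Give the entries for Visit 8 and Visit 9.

Birds: ×2 each step; 2, 4, 8, 16, 32, 64, 128 → 256 → 512.
Chicks: +11 each step, so 65, 76, 87, 98, 109, 120, 131 → 142 → 153.
For the nests, perfect cubes: 2³, 3³, 4³, …: 8, 27, 64, 125, 216, 343, 512 → 729 → 1000.
So the next two records are 256 birds, 142 chicks, 729 nests and 512 birds, 153 chicks, 1000 nests.

256 birds, 142 chicks, 729 nests; 512 birds, 153 chicks, 1000 nests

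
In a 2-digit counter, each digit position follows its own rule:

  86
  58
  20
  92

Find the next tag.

64

For the first digit, −3 each step, mod 10: 8, 5, 2, 9 → 6.
Second digit: +2 each step, mod 10; 6, 8, 0, 2 → 4.
So the next tag is 64.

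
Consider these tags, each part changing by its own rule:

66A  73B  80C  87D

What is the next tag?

First component: +7 each step; 66, 73, 80, 87 → 94.
Letter: A, B, C, D → E (letters move forward 1 place in the alphabet).
So the next tag is 94E.

94E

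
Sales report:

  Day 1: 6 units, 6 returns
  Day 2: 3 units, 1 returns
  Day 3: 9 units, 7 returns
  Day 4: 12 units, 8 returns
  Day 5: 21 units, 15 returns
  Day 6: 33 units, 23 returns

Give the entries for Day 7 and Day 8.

Units goes 6, 3, 9, 12, 21, 33 → 54 → 87 (each term is the sum of the two before it).
Returns: 6, 1, 7, 8, 15, 23 → 38 → 61 (each term is the sum of the two before it).
Putting the parts together: 54 units, 38 returns and then 87 units, 61 returns.

54 units, 38 returns; 87 units, 61 returns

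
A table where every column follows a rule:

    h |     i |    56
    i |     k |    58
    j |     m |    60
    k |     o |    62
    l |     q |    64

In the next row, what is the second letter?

First letter — letters move forward 1 place in the alphabet: h, i, j, k, l → m.
Second letter — letters move forward 2 places in the alphabet: i, k, m, o, q → s.
Third component goes 56, 58, 60, 62, 64 → 66 (+2 each step).

s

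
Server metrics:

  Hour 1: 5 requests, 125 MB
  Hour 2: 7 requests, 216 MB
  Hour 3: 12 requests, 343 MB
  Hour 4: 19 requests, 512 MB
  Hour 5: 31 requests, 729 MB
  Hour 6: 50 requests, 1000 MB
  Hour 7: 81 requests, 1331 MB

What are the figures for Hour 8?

Requests — each term is the sum of the two before it: 5, 7, 12, 19, 31, 50, 81 → 131.
MB: 125, 216, 343, 512, 729, 1000, 1331 → 1728 (perfect cubes: 5³, 6³, 7³, …).
Putting it together: 131 requests, 1728 MB.

131 requests, 1728 MB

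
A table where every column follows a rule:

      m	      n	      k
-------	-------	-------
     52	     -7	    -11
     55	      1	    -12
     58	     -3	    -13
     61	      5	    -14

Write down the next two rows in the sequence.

Column m — +3 each step: 52, 55, 58, 61 → 64 → 67.
Column n goes -7, 1, -3, 5 → 1 → 9 (alternating steps +8, −4, +8, −4, …).
Column k — −1 each step: -11, -12, -13, -14 → -15 → -16.
So the next two rows are 64  1  -15 and 67  9  -16.

64  1  -15; 67  9  -16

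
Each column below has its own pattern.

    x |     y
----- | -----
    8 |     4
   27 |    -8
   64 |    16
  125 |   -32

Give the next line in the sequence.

Column x: 8, 27, 64, 125 → 216 (perfect cubes: 2³, 3³, 4³, …).
Column y: 4, -8, 16, -32 → 64 (×(-2) each step).
Putting it together: 216  64.

216  64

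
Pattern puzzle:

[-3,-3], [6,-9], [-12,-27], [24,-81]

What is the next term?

For the first slot, ×(-2) each step: -3, 6, -12, 24 → -48.
Second slot goes -3, -9, -27, -81 → -243 (×3 each step).
So the next term is [-48,-243].

[-48,-243]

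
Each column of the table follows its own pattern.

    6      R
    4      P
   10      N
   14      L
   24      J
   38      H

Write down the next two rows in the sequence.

First component goes 6, 4, 10, 14, 24, 38 → 62 → 100 (each term is the sum of the two before it).
For the letter, letters move back 2 places in the alphabet: R, P, N, L, J, H → F → D.
Putting the parts together: 62  F and then 100  D.

62  F; 100  D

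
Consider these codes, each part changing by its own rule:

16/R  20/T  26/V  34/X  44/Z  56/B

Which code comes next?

70/D

First component — differences are 4, 6, 8, … (increasing by 2 each time): 16, 20, 26, 34, 44, 56 → 70.
Letter goes R, T, V, X, Z, B → D (letters move forward 2 places in the alphabet, wrapping Z→A).
Combining the parts gives 70/D.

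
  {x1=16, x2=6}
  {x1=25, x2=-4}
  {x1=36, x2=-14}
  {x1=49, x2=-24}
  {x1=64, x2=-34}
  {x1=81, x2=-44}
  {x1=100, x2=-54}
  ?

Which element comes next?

{x1=121, x2=-64}

X1 — perfect squares: 4², 5², 6², …: 16, 25, 36, 49, 64, 81, 100 → 121.
X2: −10 each step; 6, -4, -14, -24, -34, -44, -54 → -64.
Putting it together: {x1=121, x2=-64}.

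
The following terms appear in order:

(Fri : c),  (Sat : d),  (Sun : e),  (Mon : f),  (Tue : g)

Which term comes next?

For the day, runs through the weekdays Mon→Sun: Fri, Sat, Sun, Mon, Tue → Wed.
Letter goes c, d, e, f, g → h (letters move forward 1 place in the alphabet).
Combining the parts gives (Wed : h).

(Wed : h)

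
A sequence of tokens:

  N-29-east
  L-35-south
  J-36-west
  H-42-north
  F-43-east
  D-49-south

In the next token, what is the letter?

Letter: letters move back 2 places in the alphabet; N, L, J, H, F, D → B.

B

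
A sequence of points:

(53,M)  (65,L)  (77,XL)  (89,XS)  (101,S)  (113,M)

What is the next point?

First component goes 53, 65, 77, 89, 101, 113 → 125 (+12 each step).
Size: repeats M → L → XL → XS → S; M, L, XL, XS, S, M → L.
Combining the parts gives (125,L).

(125,L)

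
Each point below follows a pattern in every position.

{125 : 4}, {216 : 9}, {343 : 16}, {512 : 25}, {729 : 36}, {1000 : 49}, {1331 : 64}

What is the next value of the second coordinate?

Second coordinate: perfect squares: 2², 3², 4², …, so 4, 9, 16, 25, 36, 49, 64 → 81.

81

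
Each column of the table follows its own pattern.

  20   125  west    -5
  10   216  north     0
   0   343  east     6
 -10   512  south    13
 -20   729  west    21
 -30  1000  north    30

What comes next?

First component: −10 each step, so 20, 10, 0, -10, -20, -30 → -40.
For the second component, perfect cubes: 5³, 6³, 7³, …: 125, 216, 343, 512, 729, 1000 → 1331.
Direction: west, north, east, south, west, north → east (repeats west → north → east → south).
For the fourth component, differences are 5, 6, 7, … (increasing by 1 each time): -5, 0, 6, 13, 21, 30 → 40.
Combining the parts gives -40  1331  east  40.

-40  1331  east  40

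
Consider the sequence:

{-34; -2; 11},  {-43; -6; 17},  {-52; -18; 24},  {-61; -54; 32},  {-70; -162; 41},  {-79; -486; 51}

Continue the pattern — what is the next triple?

{-88; -1458; 62}

First part — −9 each step: -34, -43, -52, -61, -70, -79 → -88.
Second part — ×3 each step: -2, -6, -18, -54, -162, -486 → -1458.
Third part: 11, 17, 24, 32, 41, 51 → 62 (differences are 6, 7, 8, … (increasing by 1 each time)).
Putting it together: {-88; -1458; 62}.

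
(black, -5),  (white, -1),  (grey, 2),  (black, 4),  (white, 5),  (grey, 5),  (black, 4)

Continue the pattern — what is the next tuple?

Shade: black, white, grey, black, white, grey, black → white (repeats black → white → grey).
For the second coordinate, differences are 4, 3, 2, … (decreasing by 1 each time): -5, -1, 2, 4, 5, 5, 4 → 2.
Putting it together: (white, 2).

(white, 2)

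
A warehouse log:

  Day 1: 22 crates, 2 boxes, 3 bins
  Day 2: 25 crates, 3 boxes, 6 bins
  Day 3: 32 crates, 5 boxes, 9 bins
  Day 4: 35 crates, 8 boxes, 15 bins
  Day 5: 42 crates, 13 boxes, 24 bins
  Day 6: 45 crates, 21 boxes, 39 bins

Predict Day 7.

Crates: 22, 25, 32, 35, 42, 45 → 52 (alternating steps +3, +7, +3, +7, …).
For the boxes, each term is the sum of the two before it: 2, 3, 5, 8, 13, 21 → 34.
Bins: each term is the sum of the two before it, so 3, 6, 9, 15, 24, 39 → 63.
Combining the parts gives 52 crates, 34 boxes, 63 bins.

52 crates, 34 boxes, 63 bins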